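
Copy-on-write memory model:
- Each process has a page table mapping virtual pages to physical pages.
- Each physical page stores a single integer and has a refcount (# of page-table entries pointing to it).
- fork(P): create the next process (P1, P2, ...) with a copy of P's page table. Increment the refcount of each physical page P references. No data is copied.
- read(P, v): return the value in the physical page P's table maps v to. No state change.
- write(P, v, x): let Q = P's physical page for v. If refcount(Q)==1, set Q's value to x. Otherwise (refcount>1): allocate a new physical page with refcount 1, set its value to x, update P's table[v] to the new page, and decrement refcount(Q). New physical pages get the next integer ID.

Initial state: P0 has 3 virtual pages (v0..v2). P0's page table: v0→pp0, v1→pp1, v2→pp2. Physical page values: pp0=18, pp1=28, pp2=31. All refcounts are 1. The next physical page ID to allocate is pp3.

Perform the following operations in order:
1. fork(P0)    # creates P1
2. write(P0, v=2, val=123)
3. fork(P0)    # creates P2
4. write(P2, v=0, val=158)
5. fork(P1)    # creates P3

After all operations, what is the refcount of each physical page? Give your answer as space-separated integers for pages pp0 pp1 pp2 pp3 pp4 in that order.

Op 1: fork(P0) -> P1. 3 ppages; refcounts: pp0:2 pp1:2 pp2:2
Op 2: write(P0, v2, 123). refcount(pp2)=2>1 -> COPY to pp3. 4 ppages; refcounts: pp0:2 pp1:2 pp2:1 pp3:1
Op 3: fork(P0) -> P2. 4 ppages; refcounts: pp0:3 pp1:3 pp2:1 pp3:2
Op 4: write(P2, v0, 158). refcount(pp0)=3>1 -> COPY to pp4. 5 ppages; refcounts: pp0:2 pp1:3 pp2:1 pp3:2 pp4:1
Op 5: fork(P1) -> P3. 5 ppages; refcounts: pp0:3 pp1:4 pp2:2 pp3:2 pp4:1

Answer: 3 4 2 2 1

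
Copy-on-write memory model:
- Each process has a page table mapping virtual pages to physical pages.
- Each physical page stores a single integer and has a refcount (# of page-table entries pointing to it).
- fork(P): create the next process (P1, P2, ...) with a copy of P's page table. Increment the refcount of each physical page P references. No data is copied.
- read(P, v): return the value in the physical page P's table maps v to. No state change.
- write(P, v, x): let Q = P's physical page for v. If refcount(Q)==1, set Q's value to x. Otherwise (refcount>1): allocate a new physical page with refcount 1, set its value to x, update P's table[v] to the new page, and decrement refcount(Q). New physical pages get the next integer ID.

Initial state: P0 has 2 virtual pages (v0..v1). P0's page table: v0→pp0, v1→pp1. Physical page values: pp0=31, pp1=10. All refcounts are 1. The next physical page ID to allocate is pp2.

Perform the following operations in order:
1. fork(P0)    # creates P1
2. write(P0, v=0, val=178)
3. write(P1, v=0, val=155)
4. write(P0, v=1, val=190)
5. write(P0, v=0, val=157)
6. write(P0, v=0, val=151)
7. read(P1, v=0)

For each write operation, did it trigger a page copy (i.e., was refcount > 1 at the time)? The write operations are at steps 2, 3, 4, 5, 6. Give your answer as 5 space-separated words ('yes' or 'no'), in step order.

Op 1: fork(P0) -> P1. 2 ppages; refcounts: pp0:2 pp1:2
Op 2: write(P0, v0, 178). refcount(pp0)=2>1 -> COPY to pp2. 3 ppages; refcounts: pp0:1 pp1:2 pp2:1
Op 3: write(P1, v0, 155). refcount(pp0)=1 -> write in place. 3 ppages; refcounts: pp0:1 pp1:2 pp2:1
Op 4: write(P0, v1, 190). refcount(pp1)=2>1 -> COPY to pp3. 4 ppages; refcounts: pp0:1 pp1:1 pp2:1 pp3:1
Op 5: write(P0, v0, 157). refcount(pp2)=1 -> write in place. 4 ppages; refcounts: pp0:1 pp1:1 pp2:1 pp3:1
Op 6: write(P0, v0, 151). refcount(pp2)=1 -> write in place. 4 ppages; refcounts: pp0:1 pp1:1 pp2:1 pp3:1
Op 7: read(P1, v0) -> 155. No state change.

yes no yes no no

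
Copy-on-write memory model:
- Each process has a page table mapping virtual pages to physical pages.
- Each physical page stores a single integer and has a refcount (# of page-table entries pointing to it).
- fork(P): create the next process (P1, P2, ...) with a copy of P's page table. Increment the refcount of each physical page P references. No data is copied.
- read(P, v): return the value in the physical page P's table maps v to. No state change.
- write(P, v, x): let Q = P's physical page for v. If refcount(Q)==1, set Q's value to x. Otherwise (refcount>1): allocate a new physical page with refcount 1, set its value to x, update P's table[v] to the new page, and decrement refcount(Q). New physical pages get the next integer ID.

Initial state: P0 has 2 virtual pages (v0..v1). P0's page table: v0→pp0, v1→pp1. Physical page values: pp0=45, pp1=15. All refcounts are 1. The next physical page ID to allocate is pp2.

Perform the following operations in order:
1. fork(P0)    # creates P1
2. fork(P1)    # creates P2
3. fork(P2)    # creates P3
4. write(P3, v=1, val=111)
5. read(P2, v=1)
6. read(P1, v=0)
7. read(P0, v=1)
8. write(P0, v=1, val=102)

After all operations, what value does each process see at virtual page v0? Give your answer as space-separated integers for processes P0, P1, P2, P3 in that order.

Op 1: fork(P0) -> P1. 2 ppages; refcounts: pp0:2 pp1:2
Op 2: fork(P1) -> P2. 2 ppages; refcounts: pp0:3 pp1:3
Op 3: fork(P2) -> P3. 2 ppages; refcounts: pp0:4 pp1:4
Op 4: write(P3, v1, 111). refcount(pp1)=4>1 -> COPY to pp2. 3 ppages; refcounts: pp0:4 pp1:3 pp2:1
Op 5: read(P2, v1) -> 15. No state change.
Op 6: read(P1, v0) -> 45. No state change.
Op 7: read(P0, v1) -> 15. No state change.
Op 8: write(P0, v1, 102). refcount(pp1)=3>1 -> COPY to pp3. 4 ppages; refcounts: pp0:4 pp1:2 pp2:1 pp3:1
P0: v0 -> pp0 = 45
P1: v0 -> pp0 = 45
P2: v0 -> pp0 = 45
P3: v0 -> pp0 = 45

Answer: 45 45 45 45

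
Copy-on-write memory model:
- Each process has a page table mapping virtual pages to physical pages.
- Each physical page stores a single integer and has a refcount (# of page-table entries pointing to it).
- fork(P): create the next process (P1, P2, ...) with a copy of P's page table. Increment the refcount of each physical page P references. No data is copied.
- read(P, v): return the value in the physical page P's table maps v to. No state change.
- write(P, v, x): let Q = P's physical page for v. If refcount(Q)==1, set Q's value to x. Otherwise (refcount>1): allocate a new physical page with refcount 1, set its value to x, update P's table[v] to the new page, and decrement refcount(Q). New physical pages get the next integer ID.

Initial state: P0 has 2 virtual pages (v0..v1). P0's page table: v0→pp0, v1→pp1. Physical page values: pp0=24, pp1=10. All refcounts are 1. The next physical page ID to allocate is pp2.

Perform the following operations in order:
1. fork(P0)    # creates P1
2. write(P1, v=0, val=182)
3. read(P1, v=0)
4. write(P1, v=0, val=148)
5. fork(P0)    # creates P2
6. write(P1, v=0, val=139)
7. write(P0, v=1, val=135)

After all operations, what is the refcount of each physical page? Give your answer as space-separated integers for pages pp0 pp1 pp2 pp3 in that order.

Answer: 2 2 1 1

Derivation:
Op 1: fork(P0) -> P1. 2 ppages; refcounts: pp0:2 pp1:2
Op 2: write(P1, v0, 182). refcount(pp0)=2>1 -> COPY to pp2. 3 ppages; refcounts: pp0:1 pp1:2 pp2:1
Op 3: read(P1, v0) -> 182. No state change.
Op 4: write(P1, v0, 148). refcount(pp2)=1 -> write in place. 3 ppages; refcounts: pp0:1 pp1:2 pp2:1
Op 5: fork(P0) -> P2. 3 ppages; refcounts: pp0:2 pp1:3 pp2:1
Op 6: write(P1, v0, 139). refcount(pp2)=1 -> write in place. 3 ppages; refcounts: pp0:2 pp1:3 pp2:1
Op 7: write(P0, v1, 135). refcount(pp1)=3>1 -> COPY to pp3. 4 ppages; refcounts: pp0:2 pp1:2 pp2:1 pp3:1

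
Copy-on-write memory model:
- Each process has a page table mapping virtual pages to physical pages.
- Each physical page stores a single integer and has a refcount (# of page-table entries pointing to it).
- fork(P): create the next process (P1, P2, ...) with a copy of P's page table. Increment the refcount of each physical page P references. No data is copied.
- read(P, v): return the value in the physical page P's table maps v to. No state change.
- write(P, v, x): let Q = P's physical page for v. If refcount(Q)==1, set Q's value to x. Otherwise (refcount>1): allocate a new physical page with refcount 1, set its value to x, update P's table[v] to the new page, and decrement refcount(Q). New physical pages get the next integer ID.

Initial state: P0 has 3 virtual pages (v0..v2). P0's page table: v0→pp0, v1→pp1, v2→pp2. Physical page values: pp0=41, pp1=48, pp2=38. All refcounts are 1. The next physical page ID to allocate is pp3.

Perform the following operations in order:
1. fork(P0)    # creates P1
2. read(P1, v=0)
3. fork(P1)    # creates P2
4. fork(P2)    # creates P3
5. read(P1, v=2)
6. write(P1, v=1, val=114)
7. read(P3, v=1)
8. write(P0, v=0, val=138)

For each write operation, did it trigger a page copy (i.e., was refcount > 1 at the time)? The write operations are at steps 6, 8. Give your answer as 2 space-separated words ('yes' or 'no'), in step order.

Op 1: fork(P0) -> P1. 3 ppages; refcounts: pp0:2 pp1:2 pp2:2
Op 2: read(P1, v0) -> 41. No state change.
Op 3: fork(P1) -> P2. 3 ppages; refcounts: pp0:3 pp1:3 pp2:3
Op 4: fork(P2) -> P3. 3 ppages; refcounts: pp0:4 pp1:4 pp2:4
Op 5: read(P1, v2) -> 38. No state change.
Op 6: write(P1, v1, 114). refcount(pp1)=4>1 -> COPY to pp3. 4 ppages; refcounts: pp0:4 pp1:3 pp2:4 pp3:1
Op 7: read(P3, v1) -> 48. No state change.
Op 8: write(P0, v0, 138). refcount(pp0)=4>1 -> COPY to pp4. 5 ppages; refcounts: pp0:3 pp1:3 pp2:4 pp3:1 pp4:1

yes yes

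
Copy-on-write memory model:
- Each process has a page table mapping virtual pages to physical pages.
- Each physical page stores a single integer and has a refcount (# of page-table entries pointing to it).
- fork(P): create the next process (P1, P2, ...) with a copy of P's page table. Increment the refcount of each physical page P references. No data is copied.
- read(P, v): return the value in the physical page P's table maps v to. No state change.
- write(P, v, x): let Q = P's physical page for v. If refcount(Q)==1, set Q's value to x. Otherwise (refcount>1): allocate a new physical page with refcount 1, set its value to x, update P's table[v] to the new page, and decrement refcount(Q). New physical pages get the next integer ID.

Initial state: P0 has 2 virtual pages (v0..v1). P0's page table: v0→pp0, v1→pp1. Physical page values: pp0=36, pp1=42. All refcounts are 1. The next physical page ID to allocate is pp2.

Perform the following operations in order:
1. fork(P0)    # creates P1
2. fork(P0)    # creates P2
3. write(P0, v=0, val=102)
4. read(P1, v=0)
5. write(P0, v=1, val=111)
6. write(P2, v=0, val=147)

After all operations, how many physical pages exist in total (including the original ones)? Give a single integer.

Op 1: fork(P0) -> P1. 2 ppages; refcounts: pp0:2 pp1:2
Op 2: fork(P0) -> P2. 2 ppages; refcounts: pp0:3 pp1:3
Op 3: write(P0, v0, 102). refcount(pp0)=3>1 -> COPY to pp2. 3 ppages; refcounts: pp0:2 pp1:3 pp2:1
Op 4: read(P1, v0) -> 36. No state change.
Op 5: write(P0, v1, 111). refcount(pp1)=3>1 -> COPY to pp3. 4 ppages; refcounts: pp0:2 pp1:2 pp2:1 pp3:1
Op 6: write(P2, v0, 147). refcount(pp0)=2>1 -> COPY to pp4. 5 ppages; refcounts: pp0:1 pp1:2 pp2:1 pp3:1 pp4:1

Answer: 5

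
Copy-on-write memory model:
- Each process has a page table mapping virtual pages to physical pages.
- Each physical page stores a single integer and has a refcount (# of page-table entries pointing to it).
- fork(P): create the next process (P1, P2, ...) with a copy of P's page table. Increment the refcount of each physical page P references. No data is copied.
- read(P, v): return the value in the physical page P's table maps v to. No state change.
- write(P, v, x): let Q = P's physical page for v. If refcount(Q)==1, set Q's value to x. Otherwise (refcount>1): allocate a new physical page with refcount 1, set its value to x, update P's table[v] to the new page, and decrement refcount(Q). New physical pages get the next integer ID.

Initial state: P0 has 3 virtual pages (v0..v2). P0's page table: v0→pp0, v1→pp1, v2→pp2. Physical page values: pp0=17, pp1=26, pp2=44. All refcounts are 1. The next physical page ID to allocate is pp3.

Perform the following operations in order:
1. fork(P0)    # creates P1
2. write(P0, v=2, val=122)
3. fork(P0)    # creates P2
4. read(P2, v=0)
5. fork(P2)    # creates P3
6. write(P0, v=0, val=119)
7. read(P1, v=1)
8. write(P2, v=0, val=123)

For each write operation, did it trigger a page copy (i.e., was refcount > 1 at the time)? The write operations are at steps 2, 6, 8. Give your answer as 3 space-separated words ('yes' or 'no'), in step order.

Op 1: fork(P0) -> P1. 3 ppages; refcounts: pp0:2 pp1:2 pp2:2
Op 2: write(P0, v2, 122). refcount(pp2)=2>1 -> COPY to pp3. 4 ppages; refcounts: pp0:2 pp1:2 pp2:1 pp3:1
Op 3: fork(P0) -> P2. 4 ppages; refcounts: pp0:3 pp1:3 pp2:1 pp3:2
Op 4: read(P2, v0) -> 17. No state change.
Op 5: fork(P2) -> P3. 4 ppages; refcounts: pp0:4 pp1:4 pp2:1 pp3:3
Op 6: write(P0, v0, 119). refcount(pp0)=4>1 -> COPY to pp4. 5 ppages; refcounts: pp0:3 pp1:4 pp2:1 pp3:3 pp4:1
Op 7: read(P1, v1) -> 26. No state change.
Op 8: write(P2, v0, 123). refcount(pp0)=3>1 -> COPY to pp5. 6 ppages; refcounts: pp0:2 pp1:4 pp2:1 pp3:3 pp4:1 pp5:1

yes yes yes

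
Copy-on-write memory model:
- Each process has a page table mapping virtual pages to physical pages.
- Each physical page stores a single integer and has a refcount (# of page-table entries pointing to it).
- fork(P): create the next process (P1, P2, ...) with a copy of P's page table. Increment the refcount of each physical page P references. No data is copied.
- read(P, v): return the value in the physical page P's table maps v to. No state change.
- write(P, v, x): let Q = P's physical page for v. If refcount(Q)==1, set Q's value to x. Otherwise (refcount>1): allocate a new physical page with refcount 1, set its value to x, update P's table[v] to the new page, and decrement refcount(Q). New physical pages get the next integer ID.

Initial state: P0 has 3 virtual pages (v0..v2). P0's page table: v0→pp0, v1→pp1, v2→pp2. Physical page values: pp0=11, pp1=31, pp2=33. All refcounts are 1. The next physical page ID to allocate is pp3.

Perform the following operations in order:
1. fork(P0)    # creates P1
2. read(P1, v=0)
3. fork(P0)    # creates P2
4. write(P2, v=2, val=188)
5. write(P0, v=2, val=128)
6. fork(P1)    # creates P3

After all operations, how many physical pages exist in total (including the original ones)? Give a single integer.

Op 1: fork(P0) -> P1. 3 ppages; refcounts: pp0:2 pp1:2 pp2:2
Op 2: read(P1, v0) -> 11. No state change.
Op 3: fork(P0) -> P2. 3 ppages; refcounts: pp0:3 pp1:3 pp2:3
Op 4: write(P2, v2, 188). refcount(pp2)=3>1 -> COPY to pp3. 4 ppages; refcounts: pp0:3 pp1:3 pp2:2 pp3:1
Op 5: write(P0, v2, 128). refcount(pp2)=2>1 -> COPY to pp4. 5 ppages; refcounts: pp0:3 pp1:3 pp2:1 pp3:1 pp4:1
Op 6: fork(P1) -> P3. 5 ppages; refcounts: pp0:4 pp1:4 pp2:2 pp3:1 pp4:1

Answer: 5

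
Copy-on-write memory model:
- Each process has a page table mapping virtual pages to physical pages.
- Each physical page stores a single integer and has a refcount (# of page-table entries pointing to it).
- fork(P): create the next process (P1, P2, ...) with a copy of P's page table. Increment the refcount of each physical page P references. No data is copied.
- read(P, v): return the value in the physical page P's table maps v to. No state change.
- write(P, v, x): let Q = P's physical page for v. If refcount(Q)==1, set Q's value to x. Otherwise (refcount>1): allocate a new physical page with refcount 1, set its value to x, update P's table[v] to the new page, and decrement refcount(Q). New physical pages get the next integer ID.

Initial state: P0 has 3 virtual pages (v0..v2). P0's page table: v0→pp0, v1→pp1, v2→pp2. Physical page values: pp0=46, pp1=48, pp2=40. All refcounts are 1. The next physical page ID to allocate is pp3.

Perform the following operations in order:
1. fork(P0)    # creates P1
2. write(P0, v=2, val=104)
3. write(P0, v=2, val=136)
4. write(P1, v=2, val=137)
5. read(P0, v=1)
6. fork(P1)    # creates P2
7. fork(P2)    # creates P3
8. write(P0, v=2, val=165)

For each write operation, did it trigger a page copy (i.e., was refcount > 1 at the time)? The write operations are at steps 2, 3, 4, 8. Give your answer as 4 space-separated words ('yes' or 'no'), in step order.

Op 1: fork(P0) -> P1. 3 ppages; refcounts: pp0:2 pp1:2 pp2:2
Op 2: write(P0, v2, 104). refcount(pp2)=2>1 -> COPY to pp3. 4 ppages; refcounts: pp0:2 pp1:2 pp2:1 pp3:1
Op 3: write(P0, v2, 136). refcount(pp3)=1 -> write in place. 4 ppages; refcounts: pp0:2 pp1:2 pp2:1 pp3:1
Op 4: write(P1, v2, 137). refcount(pp2)=1 -> write in place. 4 ppages; refcounts: pp0:2 pp1:2 pp2:1 pp3:1
Op 5: read(P0, v1) -> 48. No state change.
Op 6: fork(P1) -> P2. 4 ppages; refcounts: pp0:3 pp1:3 pp2:2 pp3:1
Op 7: fork(P2) -> P3. 4 ppages; refcounts: pp0:4 pp1:4 pp2:3 pp3:1
Op 8: write(P0, v2, 165). refcount(pp3)=1 -> write in place. 4 ppages; refcounts: pp0:4 pp1:4 pp2:3 pp3:1

yes no no no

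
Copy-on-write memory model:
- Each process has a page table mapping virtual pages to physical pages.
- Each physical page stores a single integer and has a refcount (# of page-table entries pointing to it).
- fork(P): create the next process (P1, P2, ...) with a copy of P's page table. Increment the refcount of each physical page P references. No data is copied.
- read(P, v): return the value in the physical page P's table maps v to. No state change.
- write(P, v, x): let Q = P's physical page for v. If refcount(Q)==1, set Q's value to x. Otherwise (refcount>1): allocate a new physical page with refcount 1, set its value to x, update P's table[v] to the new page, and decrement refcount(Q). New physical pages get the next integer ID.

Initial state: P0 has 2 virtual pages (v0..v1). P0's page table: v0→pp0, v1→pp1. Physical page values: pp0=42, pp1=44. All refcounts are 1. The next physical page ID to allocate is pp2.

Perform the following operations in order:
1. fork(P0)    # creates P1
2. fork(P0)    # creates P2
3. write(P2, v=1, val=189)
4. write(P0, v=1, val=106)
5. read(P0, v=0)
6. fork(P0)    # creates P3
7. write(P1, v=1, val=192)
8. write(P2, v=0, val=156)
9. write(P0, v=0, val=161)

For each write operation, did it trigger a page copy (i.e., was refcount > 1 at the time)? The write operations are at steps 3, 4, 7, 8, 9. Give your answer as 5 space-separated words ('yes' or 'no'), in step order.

Op 1: fork(P0) -> P1. 2 ppages; refcounts: pp0:2 pp1:2
Op 2: fork(P0) -> P2. 2 ppages; refcounts: pp0:3 pp1:3
Op 3: write(P2, v1, 189). refcount(pp1)=3>1 -> COPY to pp2. 3 ppages; refcounts: pp0:3 pp1:2 pp2:1
Op 4: write(P0, v1, 106). refcount(pp1)=2>1 -> COPY to pp3. 4 ppages; refcounts: pp0:3 pp1:1 pp2:1 pp3:1
Op 5: read(P0, v0) -> 42. No state change.
Op 6: fork(P0) -> P3. 4 ppages; refcounts: pp0:4 pp1:1 pp2:1 pp3:2
Op 7: write(P1, v1, 192). refcount(pp1)=1 -> write in place. 4 ppages; refcounts: pp0:4 pp1:1 pp2:1 pp3:2
Op 8: write(P2, v0, 156). refcount(pp0)=4>1 -> COPY to pp4. 5 ppages; refcounts: pp0:3 pp1:1 pp2:1 pp3:2 pp4:1
Op 9: write(P0, v0, 161). refcount(pp0)=3>1 -> COPY to pp5. 6 ppages; refcounts: pp0:2 pp1:1 pp2:1 pp3:2 pp4:1 pp5:1

yes yes no yes yes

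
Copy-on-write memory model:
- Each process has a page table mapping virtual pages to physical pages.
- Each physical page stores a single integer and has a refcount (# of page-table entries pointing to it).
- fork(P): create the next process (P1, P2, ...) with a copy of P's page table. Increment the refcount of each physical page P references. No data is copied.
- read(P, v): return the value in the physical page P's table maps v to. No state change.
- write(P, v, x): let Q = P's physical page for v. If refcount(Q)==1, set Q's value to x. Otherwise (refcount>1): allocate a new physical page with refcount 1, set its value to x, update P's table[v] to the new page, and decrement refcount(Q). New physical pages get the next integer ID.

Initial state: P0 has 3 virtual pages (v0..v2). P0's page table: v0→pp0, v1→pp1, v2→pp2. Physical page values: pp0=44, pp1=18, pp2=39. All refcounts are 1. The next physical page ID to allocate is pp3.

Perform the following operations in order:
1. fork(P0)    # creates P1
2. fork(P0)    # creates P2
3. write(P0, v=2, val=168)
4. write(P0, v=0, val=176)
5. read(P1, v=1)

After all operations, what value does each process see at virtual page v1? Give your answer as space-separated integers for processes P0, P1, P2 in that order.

Op 1: fork(P0) -> P1. 3 ppages; refcounts: pp0:2 pp1:2 pp2:2
Op 2: fork(P0) -> P2. 3 ppages; refcounts: pp0:3 pp1:3 pp2:3
Op 3: write(P0, v2, 168). refcount(pp2)=3>1 -> COPY to pp3. 4 ppages; refcounts: pp0:3 pp1:3 pp2:2 pp3:1
Op 4: write(P0, v0, 176). refcount(pp0)=3>1 -> COPY to pp4. 5 ppages; refcounts: pp0:2 pp1:3 pp2:2 pp3:1 pp4:1
Op 5: read(P1, v1) -> 18. No state change.
P0: v1 -> pp1 = 18
P1: v1 -> pp1 = 18
P2: v1 -> pp1 = 18

Answer: 18 18 18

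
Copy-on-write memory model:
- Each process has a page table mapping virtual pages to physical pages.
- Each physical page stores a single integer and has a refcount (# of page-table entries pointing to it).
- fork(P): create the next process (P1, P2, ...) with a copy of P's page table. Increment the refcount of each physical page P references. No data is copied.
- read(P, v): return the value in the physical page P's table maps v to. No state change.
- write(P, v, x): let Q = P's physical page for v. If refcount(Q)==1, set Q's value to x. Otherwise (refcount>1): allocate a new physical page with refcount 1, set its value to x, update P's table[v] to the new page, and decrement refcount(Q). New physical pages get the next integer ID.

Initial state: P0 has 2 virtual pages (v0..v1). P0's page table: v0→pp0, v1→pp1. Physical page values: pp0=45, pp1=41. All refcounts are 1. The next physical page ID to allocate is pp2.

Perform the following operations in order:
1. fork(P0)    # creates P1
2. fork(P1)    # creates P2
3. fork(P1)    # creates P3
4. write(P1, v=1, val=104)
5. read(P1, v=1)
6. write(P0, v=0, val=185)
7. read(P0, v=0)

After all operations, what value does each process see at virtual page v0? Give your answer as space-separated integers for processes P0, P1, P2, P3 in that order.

Answer: 185 45 45 45

Derivation:
Op 1: fork(P0) -> P1. 2 ppages; refcounts: pp0:2 pp1:2
Op 2: fork(P1) -> P2. 2 ppages; refcounts: pp0:3 pp1:3
Op 3: fork(P1) -> P3. 2 ppages; refcounts: pp0:4 pp1:4
Op 4: write(P1, v1, 104). refcount(pp1)=4>1 -> COPY to pp2. 3 ppages; refcounts: pp0:4 pp1:3 pp2:1
Op 5: read(P1, v1) -> 104. No state change.
Op 6: write(P0, v0, 185). refcount(pp0)=4>1 -> COPY to pp3. 4 ppages; refcounts: pp0:3 pp1:3 pp2:1 pp3:1
Op 7: read(P0, v0) -> 185. No state change.
P0: v0 -> pp3 = 185
P1: v0 -> pp0 = 45
P2: v0 -> pp0 = 45
P3: v0 -> pp0 = 45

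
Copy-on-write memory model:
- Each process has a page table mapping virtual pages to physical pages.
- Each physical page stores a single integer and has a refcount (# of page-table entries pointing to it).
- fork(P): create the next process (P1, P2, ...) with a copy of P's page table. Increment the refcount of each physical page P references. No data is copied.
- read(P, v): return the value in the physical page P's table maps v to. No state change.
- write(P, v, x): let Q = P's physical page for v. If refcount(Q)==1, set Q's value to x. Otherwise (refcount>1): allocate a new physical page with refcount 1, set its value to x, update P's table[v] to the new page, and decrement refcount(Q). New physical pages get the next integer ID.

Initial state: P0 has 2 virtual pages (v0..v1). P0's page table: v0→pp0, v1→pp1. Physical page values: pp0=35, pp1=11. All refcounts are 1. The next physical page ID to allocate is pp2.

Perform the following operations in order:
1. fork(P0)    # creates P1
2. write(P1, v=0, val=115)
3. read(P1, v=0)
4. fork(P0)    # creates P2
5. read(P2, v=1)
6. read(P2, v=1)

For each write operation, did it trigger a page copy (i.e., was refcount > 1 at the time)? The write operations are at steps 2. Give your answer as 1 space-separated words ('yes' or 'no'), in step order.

Op 1: fork(P0) -> P1. 2 ppages; refcounts: pp0:2 pp1:2
Op 2: write(P1, v0, 115). refcount(pp0)=2>1 -> COPY to pp2. 3 ppages; refcounts: pp0:1 pp1:2 pp2:1
Op 3: read(P1, v0) -> 115. No state change.
Op 4: fork(P0) -> P2. 3 ppages; refcounts: pp0:2 pp1:3 pp2:1
Op 5: read(P2, v1) -> 11. No state change.
Op 6: read(P2, v1) -> 11. No state change.

yes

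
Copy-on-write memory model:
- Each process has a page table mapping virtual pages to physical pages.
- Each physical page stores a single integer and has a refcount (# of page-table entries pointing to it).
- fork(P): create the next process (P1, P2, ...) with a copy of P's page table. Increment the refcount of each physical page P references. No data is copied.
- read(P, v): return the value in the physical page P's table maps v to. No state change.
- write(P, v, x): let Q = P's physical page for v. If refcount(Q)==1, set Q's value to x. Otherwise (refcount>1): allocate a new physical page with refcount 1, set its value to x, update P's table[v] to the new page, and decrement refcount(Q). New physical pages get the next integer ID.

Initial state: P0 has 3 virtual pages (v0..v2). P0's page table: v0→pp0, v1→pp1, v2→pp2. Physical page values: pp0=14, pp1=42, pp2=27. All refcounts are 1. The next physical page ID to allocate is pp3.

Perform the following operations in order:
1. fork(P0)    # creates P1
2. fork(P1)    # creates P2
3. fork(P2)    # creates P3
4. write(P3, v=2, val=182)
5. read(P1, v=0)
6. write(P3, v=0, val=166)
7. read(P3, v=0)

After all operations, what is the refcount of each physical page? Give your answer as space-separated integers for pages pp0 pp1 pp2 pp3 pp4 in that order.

Op 1: fork(P0) -> P1. 3 ppages; refcounts: pp0:2 pp1:2 pp2:2
Op 2: fork(P1) -> P2. 3 ppages; refcounts: pp0:3 pp1:3 pp2:3
Op 3: fork(P2) -> P3. 3 ppages; refcounts: pp0:4 pp1:4 pp2:4
Op 4: write(P3, v2, 182). refcount(pp2)=4>1 -> COPY to pp3. 4 ppages; refcounts: pp0:4 pp1:4 pp2:3 pp3:1
Op 5: read(P1, v0) -> 14. No state change.
Op 6: write(P3, v0, 166). refcount(pp0)=4>1 -> COPY to pp4. 5 ppages; refcounts: pp0:3 pp1:4 pp2:3 pp3:1 pp4:1
Op 7: read(P3, v0) -> 166. No state change.

Answer: 3 4 3 1 1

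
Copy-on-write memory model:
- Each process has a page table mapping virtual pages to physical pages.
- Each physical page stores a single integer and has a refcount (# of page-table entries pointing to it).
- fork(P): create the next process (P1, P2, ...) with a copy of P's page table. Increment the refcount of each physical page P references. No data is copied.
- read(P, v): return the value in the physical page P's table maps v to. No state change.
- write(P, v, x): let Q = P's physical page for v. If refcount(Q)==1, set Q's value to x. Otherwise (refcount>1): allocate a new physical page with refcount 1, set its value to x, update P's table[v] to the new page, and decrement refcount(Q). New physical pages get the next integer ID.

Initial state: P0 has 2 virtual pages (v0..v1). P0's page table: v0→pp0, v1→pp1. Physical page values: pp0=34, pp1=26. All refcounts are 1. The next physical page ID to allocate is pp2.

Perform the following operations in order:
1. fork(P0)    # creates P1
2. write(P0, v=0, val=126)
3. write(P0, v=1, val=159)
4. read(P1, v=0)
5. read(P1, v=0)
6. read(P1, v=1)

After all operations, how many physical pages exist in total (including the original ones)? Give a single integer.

Answer: 4

Derivation:
Op 1: fork(P0) -> P1. 2 ppages; refcounts: pp0:2 pp1:2
Op 2: write(P0, v0, 126). refcount(pp0)=2>1 -> COPY to pp2. 3 ppages; refcounts: pp0:1 pp1:2 pp2:1
Op 3: write(P0, v1, 159). refcount(pp1)=2>1 -> COPY to pp3. 4 ppages; refcounts: pp0:1 pp1:1 pp2:1 pp3:1
Op 4: read(P1, v0) -> 34. No state change.
Op 5: read(P1, v0) -> 34. No state change.
Op 6: read(P1, v1) -> 26. No state change.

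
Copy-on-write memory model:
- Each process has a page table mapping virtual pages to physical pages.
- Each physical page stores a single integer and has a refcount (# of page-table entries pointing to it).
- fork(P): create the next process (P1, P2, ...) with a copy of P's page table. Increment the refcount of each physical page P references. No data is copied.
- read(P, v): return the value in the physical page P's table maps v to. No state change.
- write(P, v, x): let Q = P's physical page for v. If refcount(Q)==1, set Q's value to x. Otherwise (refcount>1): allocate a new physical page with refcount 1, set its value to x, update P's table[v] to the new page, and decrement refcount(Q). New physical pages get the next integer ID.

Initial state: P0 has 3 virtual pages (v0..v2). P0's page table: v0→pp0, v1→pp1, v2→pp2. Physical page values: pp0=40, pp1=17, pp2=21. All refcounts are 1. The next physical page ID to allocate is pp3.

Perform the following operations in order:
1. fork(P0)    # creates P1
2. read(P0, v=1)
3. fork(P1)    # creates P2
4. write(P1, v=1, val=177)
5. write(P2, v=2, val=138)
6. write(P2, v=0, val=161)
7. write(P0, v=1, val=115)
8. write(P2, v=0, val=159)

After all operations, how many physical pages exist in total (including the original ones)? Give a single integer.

Answer: 7

Derivation:
Op 1: fork(P0) -> P1. 3 ppages; refcounts: pp0:2 pp1:2 pp2:2
Op 2: read(P0, v1) -> 17. No state change.
Op 3: fork(P1) -> P2. 3 ppages; refcounts: pp0:3 pp1:3 pp2:3
Op 4: write(P1, v1, 177). refcount(pp1)=3>1 -> COPY to pp3. 4 ppages; refcounts: pp0:3 pp1:2 pp2:3 pp3:1
Op 5: write(P2, v2, 138). refcount(pp2)=3>1 -> COPY to pp4. 5 ppages; refcounts: pp0:3 pp1:2 pp2:2 pp3:1 pp4:1
Op 6: write(P2, v0, 161). refcount(pp0)=3>1 -> COPY to pp5. 6 ppages; refcounts: pp0:2 pp1:2 pp2:2 pp3:1 pp4:1 pp5:1
Op 7: write(P0, v1, 115). refcount(pp1)=2>1 -> COPY to pp6. 7 ppages; refcounts: pp0:2 pp1:1 pp2:2 pp3:1 pp4:1 pp5:1 pp6:1
Op 8: write(P2, v0, 159). refcount(pp5)=1 -> write in place. 7 ppages; refcounts: pp0:2 pp1:1 pp2:2 pp3:1 pp4:1 pp5:1 pp6:1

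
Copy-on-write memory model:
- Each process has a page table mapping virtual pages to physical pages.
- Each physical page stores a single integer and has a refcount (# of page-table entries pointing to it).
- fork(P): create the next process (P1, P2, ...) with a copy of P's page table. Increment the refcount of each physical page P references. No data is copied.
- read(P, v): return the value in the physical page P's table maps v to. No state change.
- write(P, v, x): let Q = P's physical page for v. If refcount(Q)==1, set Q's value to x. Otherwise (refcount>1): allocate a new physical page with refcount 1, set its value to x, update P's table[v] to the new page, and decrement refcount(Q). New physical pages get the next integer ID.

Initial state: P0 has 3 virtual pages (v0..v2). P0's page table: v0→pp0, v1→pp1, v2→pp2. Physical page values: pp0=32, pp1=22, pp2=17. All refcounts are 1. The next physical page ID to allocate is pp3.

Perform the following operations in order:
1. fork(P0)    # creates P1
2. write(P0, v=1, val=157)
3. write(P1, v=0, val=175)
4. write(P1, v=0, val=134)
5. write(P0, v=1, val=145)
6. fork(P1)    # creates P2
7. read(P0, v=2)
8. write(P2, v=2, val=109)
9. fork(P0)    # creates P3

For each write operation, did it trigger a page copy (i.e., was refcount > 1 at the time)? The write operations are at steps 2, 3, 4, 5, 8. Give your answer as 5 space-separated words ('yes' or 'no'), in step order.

Op 1: fork(P0) -> P1. 3 ppages; refcounts: pp0:2 pp1:2 pp2:2
Op 2: write(P0, v1, 157). refcount(pp1)=2>1 -> COPY to pp3. 4 ppages; refcounts: pp0:2 pp1:1 pp2:2 pp3:1
Op 3: write(P1, v0, 175). refcount(pp0)=2>1 -> COPY to pp4. 5 ppages; refcounts: pp0:1 pp1:1 pp2:2 pp3:1 pp4:1
Op 4: write(P1, v0, 134). refcount(pp4)=1 -> write in place. 5 ppages; refcounts: pp0:1 pp1:1 pp2:2 pp3:1 pp4:1
Op 5: write(P0, v1, 145). refcount(pp3)=1 -> write in place. 5 ppages; refcounts: pp0:1 pp1:1 pp2:2 pp3:1 pp4:1
Op 6: fork(P1) -> P2. 5 ppages; refcounts: pp0:1 pp1:2 pp2:3 pp3:1 pp4:2
Op 7: read(P0, v2) -> 17. No state change.
Op 8: write(P2, v2, 109). refcount(pp2)=3>1 -> COPY to pp5. 6 ppages; refcounts: pp0:1 pp1:2 pp2:2 pp3:1 pp4:2 pp5:1
Op 9: fork(P0) -> P3. 6 ppages; refcounts: pp0:2 pp1:2 pp2:3 pp3:2 pp4:2 pp5:1

yes yes no no yes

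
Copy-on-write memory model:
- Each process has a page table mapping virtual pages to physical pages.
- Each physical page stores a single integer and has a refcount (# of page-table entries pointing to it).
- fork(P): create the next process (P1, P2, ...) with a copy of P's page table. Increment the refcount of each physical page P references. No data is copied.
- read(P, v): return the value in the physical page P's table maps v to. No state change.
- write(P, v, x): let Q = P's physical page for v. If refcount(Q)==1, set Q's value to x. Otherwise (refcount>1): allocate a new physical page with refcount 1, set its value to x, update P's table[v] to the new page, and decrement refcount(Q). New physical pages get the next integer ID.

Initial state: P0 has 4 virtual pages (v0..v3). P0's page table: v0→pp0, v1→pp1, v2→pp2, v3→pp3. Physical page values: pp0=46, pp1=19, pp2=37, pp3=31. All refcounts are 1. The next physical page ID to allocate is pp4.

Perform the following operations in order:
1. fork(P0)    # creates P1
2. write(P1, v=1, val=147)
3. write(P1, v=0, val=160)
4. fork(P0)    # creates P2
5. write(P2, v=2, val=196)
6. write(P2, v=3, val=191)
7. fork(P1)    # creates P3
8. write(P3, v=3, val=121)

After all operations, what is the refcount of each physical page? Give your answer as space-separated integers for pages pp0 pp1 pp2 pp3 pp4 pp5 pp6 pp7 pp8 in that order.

Op 1: fork(P0) -> P1. 4 ppages; refcounts: pp0:2 pp1:2 pp2:2 pp3:2
Op 2: write(P1, v1, 147). refcount(pp1)=2>1 -> COPY to pp4. 5 ppages; refcounts: pp0:2 pp1:1 pp2:2 pp3:2 pp4:1
Op 3: write(P1, v0, 160). refcount(pp0)=2>1 -> COPY to pp5. 6 ppages; refcounts: pp0:1 pp1:1 pp2:2 pp3:2 pp4:1 pp5:1
Op 4: fork(P0) -> P2. 6 ppages; refcounts: pp0:2 pp1:2 pp2:3 pp3:3 pp4:1 pp5:1
Op 5: write(P2, v2, 196). refcount(pp2)=3>1 -> COPY to pp6. 7 ppages; refcounts: pp0:2 pp1:2 pp2:2 pp3:3 pp4:1 pp5:1 pp6:1
Op 6: write(P2, v3, 191). refcount(pp3)=3>1 -> COPY to pp7. 8 ppages; refcounts: pp0:2 pp1:2 pp2:2 pp3:2 pp4:1 pp5:1 pp6:1 pp7:1
Op 7: fork(P1) -> P3. 8 ppages; refcounts: pp0:2 pp1:2 pp2:3 pp3:3 pp4:2 pp5:2 pp6:1 pp7:1
Op 8: write(P3, v3, 121). refcount(pp3)=3>1 -> COPY to pp8. 9 ppages; refcounts: pp0:2 pp1:2 pp2:3 pp3:2 pp4:2 pp5:2 pp6:1 pp7:1 pp8:1

Answer: 2 2 3 2 2 2 1 1 1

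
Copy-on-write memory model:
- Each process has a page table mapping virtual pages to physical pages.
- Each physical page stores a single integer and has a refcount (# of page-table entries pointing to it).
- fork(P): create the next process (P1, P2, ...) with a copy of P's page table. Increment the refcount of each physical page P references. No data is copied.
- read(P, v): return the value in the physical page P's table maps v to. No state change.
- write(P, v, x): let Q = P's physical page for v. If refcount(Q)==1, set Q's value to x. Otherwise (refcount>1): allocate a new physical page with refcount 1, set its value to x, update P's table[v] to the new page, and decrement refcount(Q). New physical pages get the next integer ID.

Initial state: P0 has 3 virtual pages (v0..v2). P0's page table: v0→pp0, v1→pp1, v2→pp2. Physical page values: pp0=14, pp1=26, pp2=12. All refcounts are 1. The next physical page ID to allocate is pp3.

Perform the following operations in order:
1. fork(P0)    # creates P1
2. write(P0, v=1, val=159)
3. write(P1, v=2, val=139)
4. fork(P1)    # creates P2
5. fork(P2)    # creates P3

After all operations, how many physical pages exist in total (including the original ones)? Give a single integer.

Answer: 5

Derivation:
Op 1: fork(P0) -> P1. 3 ppages; refcounts: pp0:2 pp1:2 pp2:2
Op 2: write(P0, v1, 159). refcount(pp1)=2>1 -> COPY to pp3. 4 ppages; refcounts: pp0:2 pp1:1 pp2:2 pp3:1
Op 3: write(P1, v2, 139). refcount(pp2)=2>1 -> COPY to pp4. 5 ppages; refcounts: pp0:2 pp1:1 pp2:1 pp3:1 pp4:1
Op 4: fork(P1) -> P2. 5 ppages; refcounts: pp0:3 pp1:2 pp2:1 pp3:1 pp4:2
Op 5: fork(P2) -> P3. 5 ppages; refcounts: pp0:4 pp1:3 pp2:1 pp3:1 pp4:3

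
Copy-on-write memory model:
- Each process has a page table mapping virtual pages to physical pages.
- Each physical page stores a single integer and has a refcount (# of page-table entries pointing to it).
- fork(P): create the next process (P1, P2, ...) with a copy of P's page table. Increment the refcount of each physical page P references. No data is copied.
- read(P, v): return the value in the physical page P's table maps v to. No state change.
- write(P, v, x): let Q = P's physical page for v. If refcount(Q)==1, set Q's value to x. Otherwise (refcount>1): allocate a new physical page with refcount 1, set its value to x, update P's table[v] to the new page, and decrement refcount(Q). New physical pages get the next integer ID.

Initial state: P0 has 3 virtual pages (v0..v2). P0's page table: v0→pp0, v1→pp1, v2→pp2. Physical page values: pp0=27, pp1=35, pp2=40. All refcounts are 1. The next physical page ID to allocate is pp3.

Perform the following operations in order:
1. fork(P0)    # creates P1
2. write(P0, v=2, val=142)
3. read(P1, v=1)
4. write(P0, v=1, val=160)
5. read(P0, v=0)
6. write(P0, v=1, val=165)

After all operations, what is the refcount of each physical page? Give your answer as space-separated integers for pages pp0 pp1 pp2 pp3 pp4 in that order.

Op 1: fork(P0) -> P1. 3 ppages; refcounts: pp0:2 pp1:2 pp2:2
Op 2: write(P0, v2, 142). refcount(pp2)=2>1 -> COPY to pp3. 4 ppages; refcounts: pp0:2 pp1:2 pp2:1 pp3:1
Op 3: read(P1, v1) -> 35. No state change.
Op 4: write(P0, v1, 160). refcount(pp1)=2>1 -> COPY to pp4. 5 ppages; refcounts: pp0:2 pp1:1 pp2:1 pp3:1 pp4:1
Op 5: read(P0, v0) -> 27. No state change.
Op 6: write(P0, v1, 165). refcount(pp4)=1 -> write in place. 5 ppages; refcounts: pp0:2 pp1:1 pp2:1 pp3:1 pp4:1

Answer: 2 1 1 1 1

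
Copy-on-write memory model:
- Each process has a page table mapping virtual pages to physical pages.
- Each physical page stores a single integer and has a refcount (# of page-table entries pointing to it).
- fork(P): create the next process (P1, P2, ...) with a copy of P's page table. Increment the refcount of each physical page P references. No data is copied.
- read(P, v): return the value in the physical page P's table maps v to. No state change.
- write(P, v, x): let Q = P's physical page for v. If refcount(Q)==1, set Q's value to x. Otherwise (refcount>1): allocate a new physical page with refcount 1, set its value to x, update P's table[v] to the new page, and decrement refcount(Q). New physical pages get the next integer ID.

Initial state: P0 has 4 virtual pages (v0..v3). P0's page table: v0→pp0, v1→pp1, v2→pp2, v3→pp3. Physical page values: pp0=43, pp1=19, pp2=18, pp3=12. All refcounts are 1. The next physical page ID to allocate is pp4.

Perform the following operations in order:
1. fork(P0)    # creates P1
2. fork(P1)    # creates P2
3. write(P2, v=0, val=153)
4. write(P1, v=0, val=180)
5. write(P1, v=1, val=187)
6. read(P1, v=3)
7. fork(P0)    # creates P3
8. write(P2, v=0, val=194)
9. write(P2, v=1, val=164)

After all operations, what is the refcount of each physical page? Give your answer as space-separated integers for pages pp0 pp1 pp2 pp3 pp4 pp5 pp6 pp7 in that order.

Answer: 2 2 4 4 1 1 1 1

Derivation:
Op 1: fork(P0) -> P1. 4 ppages; refcounts: pp0:2 pp1:2 pp2:2 pp3:2
Op 2: fork(P1) -> P2. 4 ppages; refcounts: pp0:3 pp1:3 pp2:3 pp3:3
Op 3: write(P2, v0, 153). refcount(pp0)=3>1 -> COPY to pp4. 5 ppages; refcounts: pp0:2 pp1:3 pp2:3 pp3:3 pp4:1
Op 4: write(P1, v0, 180). refcount(pp0)=2>1 -> COPY to pp5. 6 ppages; refcounts: pp0:1 pp1:3 pp2:3 pp3:3 pp4:1 pp5:1
Op 5: write(P1, v1, 187). refcount(pp1)=3>1 -> COPY to pp6. 7 ppages; refcounts: pp0:1 pp1:2 pp2:3 pp3:3 pp4:1 pp5:1 pp6:1
Op 6: read(P1, v3) -> 12. No state change.
Op 7: fork(P0) -> P3. 7 ppages; refcounts: pp0:2 pp1:3 pp2:4 pp3:4 pp4:1 pp5:1 pp6:1
Op 8: write(P2, v0, 194). refcount(pp4)=1 -> write in place. 7 ppages; refcounts: pp0:2 pp1:3 pp2:4 pp3:4 pp4:1 pp5:1 pp6:1
Op 9: write(P2, v1, 164). refcount(pp1)=3>1 -> COPY to pp7. 8 ppages; refcounts: pp0:2 pp1:2 pp2:4 pp3:4 pp4:1 pp5:1 pp6:1 pp7:1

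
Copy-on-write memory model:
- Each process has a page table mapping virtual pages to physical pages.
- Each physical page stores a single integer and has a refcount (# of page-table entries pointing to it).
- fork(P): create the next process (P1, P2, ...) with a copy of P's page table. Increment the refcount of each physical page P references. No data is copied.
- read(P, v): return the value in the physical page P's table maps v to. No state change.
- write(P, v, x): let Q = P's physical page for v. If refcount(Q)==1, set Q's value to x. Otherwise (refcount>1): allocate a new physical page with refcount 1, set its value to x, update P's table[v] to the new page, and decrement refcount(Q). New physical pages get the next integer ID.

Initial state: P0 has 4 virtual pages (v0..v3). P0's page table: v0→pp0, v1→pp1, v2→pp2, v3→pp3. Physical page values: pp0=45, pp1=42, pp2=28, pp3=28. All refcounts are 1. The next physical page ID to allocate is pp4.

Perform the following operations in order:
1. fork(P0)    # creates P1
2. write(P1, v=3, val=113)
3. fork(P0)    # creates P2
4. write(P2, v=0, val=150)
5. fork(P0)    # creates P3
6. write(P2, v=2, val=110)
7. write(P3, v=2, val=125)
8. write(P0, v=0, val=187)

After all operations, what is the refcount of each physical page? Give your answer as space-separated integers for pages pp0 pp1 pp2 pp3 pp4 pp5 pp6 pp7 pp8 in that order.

Op 1: fork(P0) -> P1. 4 ppages; refcounts: pp0:2 pp1:2 pp2:2 pp3:2
Op 2: write(P1, v3, 113). refcount(pp3)=2>1 -> COPY to pp4. 5 ppages; refcounts: pp0:2 pp1:2 pp2:2 pp3:1 pp4:1
Op 3: fork(P0) -> P2. 5 ppages; refcounts: pp0:3 pp1:3 pp2:3 pp3:2 pp4:1
Op 4: write(P2, v0, 150). refcount(pp0)=3>1 -> COPY to pp5. 6 ppages; refcounts: pp0:2 pp1:3 pp2:3 pp3:2 pp4:1 pp5:1
Op 5: fork(P0) -> P3. 6 ppages; refcounts: pp0:3 pp1:4 pp2:4 pp3:3 pp4:1 pp5:1
Op 6: write(P2, v2, 110). refcount(pp2)=4>1 -> COPY to pp6. 7 ppages; refcounts: pp0:3 pp1:4 pp2:3 pp3:3 pp4:1 pp5:1 pp6:1
Op 7: write(P3, v2, 125). refcount(pp2)=3>1 -> COPY to pp7. 8 ppages; refcounts: pp0:3 pp1:4 pp2:2 pp3:3 pp4:1 pp5:1 pp6:1 pp7:1
Op 8: write(P0, v0, 187). refcount(pp0)=3>1 -> COPY to pp8. 9 ppages; refcounts: pp0:2 pp1:4 pp2:2 pp3:3 pp4:1 pp5:1 pp6:1 pp7:1 pp8:1

Answer: 2 4 2 3 1 1 1 1 1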